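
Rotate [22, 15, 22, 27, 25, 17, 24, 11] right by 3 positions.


Right rotate by 3: [17, 24, 11, 22, 15, 22, 27, 25]


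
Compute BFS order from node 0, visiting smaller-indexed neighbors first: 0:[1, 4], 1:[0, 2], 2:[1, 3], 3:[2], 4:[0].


BFS queue: start with [0]
Visit order: [0, 1, 4, 2, 3]


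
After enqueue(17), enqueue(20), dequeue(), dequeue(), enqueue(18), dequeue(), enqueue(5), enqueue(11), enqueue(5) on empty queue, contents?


enqueue(17) -> [17]
enqueue(20) -> [17, 20]
dequeue() returns 17 -> [20]
dequeue() returns 20 -> []
enqueue(18) -> [18]
dequeue() returns 18 -> []
enqueue(5) -> [5]
enqueue(11) -> [5, 11]
enqueue(5) -> [5, 11, 5]
Final queue (front to back): [5, 11, 5]


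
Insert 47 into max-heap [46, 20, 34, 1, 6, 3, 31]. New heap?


Append 47: [46, 20, 34, 1, 6, 3, 31, 47]
Bubble up: swap idx 7(47) with idx 3(1); swap idx 3(47) with idx 1(20); swap idx 1(47) with idx 0(46)
Result: [47, 46, 34, 20, 6, 3, 31, 1]


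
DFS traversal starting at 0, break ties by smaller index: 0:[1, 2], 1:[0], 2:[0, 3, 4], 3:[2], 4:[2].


DFS stack-based: start with [0]
Visit order: [0, 1, 2, 3, 4]


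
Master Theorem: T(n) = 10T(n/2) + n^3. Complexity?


a=10, b=2, c=3. log_2(10)=3.322 > c=3. Case 1: O(n^log_b(a)) = O(n^3.322)
Complexity: O(n^3.322)


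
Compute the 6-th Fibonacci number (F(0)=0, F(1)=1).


F(n)=F(n-1)+F(n-2)
...F(4)=3, F(5)=5, F(6)=8


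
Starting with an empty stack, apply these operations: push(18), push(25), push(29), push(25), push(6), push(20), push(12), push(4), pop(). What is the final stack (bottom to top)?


push(18) -> [18]
push(25) -> [18, 25]
push(29) -> [18, 25, 29]
push(25) -> [18, 25, 29, 25]
push(6) -> [18, 25, 29, 25, 6]
push(20) -> [18, 25, 29, 25, 6, 20]
push(12) -> [18, 25, 29, 25, 6, 20, 12]
push(4) -> [18, 25, 29, 25, 6, 20, 12, 4]
pop() returns 4 -> [18, 25, 29, 25, 6, 20, 12]
Final stack (bottom to top): [18, 25, 29, 25, 6, 20, 12]


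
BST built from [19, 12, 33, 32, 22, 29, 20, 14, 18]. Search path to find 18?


BST root = 19
Search for 18: compare at each node
Path: [19, 12, 14, 18]


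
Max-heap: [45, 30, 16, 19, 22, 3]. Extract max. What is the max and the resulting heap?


Max = 45
Replace root with last, heapify down
Resulting heap: [30, 22, 16, 19, 3]


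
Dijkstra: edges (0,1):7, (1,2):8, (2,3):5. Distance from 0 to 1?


Dijkstra from 0:
Distances: {0: 0, 1: 7, 2: 15, 3: 20}
Shortest distance to 1 = 7, path = [0, 1]


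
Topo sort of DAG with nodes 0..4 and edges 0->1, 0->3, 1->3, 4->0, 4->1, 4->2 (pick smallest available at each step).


Kahn's algorithm, process smallest node first
Order: [4, 0, 1, 2, 3]


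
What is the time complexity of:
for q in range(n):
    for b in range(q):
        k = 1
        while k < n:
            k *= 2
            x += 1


Per nesting level: O(n) * O(n) [triangular over q] * O(log n) = O(n^2 log n)
Complexity: O(n^2 log n)


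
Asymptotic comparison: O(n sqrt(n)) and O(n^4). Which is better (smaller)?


n^1.5 grows slower than quartic
O(n sqrt(n)) is asymptotically smaller; O(n^4) grows faster


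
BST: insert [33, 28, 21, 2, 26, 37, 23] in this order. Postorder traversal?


Root = 33; build tree by BST insertion.
Postorder traversal: [2, 23, 26, 21, 28, 37, 33]


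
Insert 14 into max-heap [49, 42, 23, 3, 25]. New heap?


Append 14: [49, 42, 23, 3, 25, 14]
Bubble up: no swaps needed
Result: [49, 42, 23, 3, 25, 14]


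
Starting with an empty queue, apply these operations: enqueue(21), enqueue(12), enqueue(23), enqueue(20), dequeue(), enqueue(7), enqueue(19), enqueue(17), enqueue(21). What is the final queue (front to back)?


enqueue(21) -> [21]
enqueue(12) -> [21, 12]
enqueue(23) -> [21, 12, 23]
enqueue(20) -> [21, 12, 23, 20]
dequeue() returns 21 -> [12, 23, 20]
enqueue(7) -> [12, 23, 20, 7]
enqueue(19) -> [12, 23, 20, 7, 19]
enqueue(17) -> [12, 23, 20, 7, 19, 17]
enqueue(21) -> [12, 23, 20, 7, 19, 17, 21]
Final queue (front to back): [12, 23, 20, 7, 19, 17, 21]


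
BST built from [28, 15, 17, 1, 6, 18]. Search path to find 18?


BST root = 28
Search for 18: compare at each node
Path: [28, 15, 17, 18]


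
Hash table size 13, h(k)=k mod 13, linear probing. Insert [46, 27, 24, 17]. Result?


Insertions: 46->slot 7; 27->slot 1; 24->slot 11; 17->slot 4
Table: [None, 27, None, None, 17, None, None, 46, None, None, None, 24, None]


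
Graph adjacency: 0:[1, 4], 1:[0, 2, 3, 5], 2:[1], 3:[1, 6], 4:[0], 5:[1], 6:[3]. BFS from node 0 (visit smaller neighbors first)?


BFS queue: start with [0]
Visit order: [0, 1, 4, 2, 3, 5, 6]


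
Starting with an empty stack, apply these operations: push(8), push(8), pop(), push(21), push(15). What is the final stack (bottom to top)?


push(8) -> [8]
push(8) -> [8, 8]
pop() returns 8 -> [8]
push(21) -> [8, 21]
push(15) -> [8, 21, 15]
Final stack (bottom to top): [8, 21, 15]


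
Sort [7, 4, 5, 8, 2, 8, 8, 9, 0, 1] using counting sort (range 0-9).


Count array: [1, 1, 1, 0, 1, 1, 0, 1, 3, 1]
Reconstruct: [0, 1, 2, 4, 5, 7, 8, 8, 8, 9]


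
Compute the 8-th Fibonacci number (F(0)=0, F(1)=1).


F(n)=F(n-1)+F(n-2)
...F(6)=8, F(7)=13, F(8)=21


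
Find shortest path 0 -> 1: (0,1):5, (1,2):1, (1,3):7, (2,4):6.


Dijkstra from 0:
Distances: {0: 0, 1: 5, 2: 6, 3: 12, 4: 12}
Shortest distance to 1 = 5, path = [0, 1]


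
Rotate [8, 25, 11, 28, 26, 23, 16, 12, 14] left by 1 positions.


Left rotate by 1: [25, 11, 28, 26, 23, 16, 12, 14, 8]


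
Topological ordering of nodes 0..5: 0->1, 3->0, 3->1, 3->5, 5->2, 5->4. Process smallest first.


Kahn's algorithm, process smallest node first
Order: [3, 0, 1, 5, 2, 4]


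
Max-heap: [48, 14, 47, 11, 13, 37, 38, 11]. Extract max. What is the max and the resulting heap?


Max = 48
Replace root with last, heapify down
Resulting heap: [47, 14, 38, 11, 13, 37, 11]


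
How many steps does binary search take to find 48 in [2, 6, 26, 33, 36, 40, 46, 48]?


Search for 48:
[0,7] mid=3 arr[3]=33
[4,7] mid=5 arr[5]=40
[6,7] mid=6 arr[6]=46
[7,7] mid=7 arr[7]=48
Total: 4 comparisons


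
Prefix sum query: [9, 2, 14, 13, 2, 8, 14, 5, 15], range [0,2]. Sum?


Prefix sums: [0, 9, 11, 25, 38, 40, 48, 62, 67, 82]
Sum[0..2] = prefix[3] - prefix[0] = 25 - 0 = 25


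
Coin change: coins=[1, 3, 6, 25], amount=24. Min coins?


dp[0]=0; dp[i]=1+min(dp[i-c] for c in coins)
...dp[19]=4, dp[20]=5, dp[21]=4, dp[22]=5, dp[23]=6, dp[24]=4
Minimum coins for 24 = 4


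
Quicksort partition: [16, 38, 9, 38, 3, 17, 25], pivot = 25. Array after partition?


Elements <= 25 go left of pivot.
Result: [16, 9, 3, 17, 25, 38, 38], pivot at index 4


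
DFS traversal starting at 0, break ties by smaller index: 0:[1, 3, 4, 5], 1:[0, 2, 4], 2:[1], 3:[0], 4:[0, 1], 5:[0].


DFS stack-based: start with [0]
Visit order: [0, 1, 2, 4, 3, 5]


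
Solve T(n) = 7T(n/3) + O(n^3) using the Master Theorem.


a=7, b=3, c=3. log_3(7)=1.771 < c=3. Case 3: O(n^c) = O(n^3)
Complexity: O(n^3)


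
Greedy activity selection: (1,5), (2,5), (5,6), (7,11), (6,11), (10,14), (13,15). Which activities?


Greedy: pick earliest-ending, then skip overlaps.
Selected (4 activities): [(1, 5), (5, 6), (7, 11), (13, 15)]


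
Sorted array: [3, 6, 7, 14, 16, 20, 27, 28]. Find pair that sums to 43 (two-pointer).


Two pointers: lo=0, hi=7
Found pair: (16, 27) summing to 43


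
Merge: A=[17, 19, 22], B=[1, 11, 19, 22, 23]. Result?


Compare heads, take smaller each step.
Merged: [1, 11, 17, 19, 19, 22, 22, 23]


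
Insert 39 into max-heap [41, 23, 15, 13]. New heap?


Append 39: [41, 23, 15, 13, 39]
Bubble up: swap idx 4(39) with idx 1(23)
Result: [41, 39, 15, 13, 23]


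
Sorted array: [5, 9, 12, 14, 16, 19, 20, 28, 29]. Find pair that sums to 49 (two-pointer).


Two pointers: lo=0, hi=8
Found pair: (20, 29) summing to 49


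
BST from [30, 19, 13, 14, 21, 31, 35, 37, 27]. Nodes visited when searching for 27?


BST root = 30
Search for 27: compare at each node
Path: [30, 19, 21, 27]


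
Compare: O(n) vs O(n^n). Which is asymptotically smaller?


linear grows slower than n^n
O(n) is asymptotically smaller; O(n^n) grows faster


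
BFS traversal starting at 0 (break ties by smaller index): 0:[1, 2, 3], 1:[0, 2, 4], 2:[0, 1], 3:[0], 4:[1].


BFS queue: start with [0]
Visit order: [0, 1, 2, 3, 4]


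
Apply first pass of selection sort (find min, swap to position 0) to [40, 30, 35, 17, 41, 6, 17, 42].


After one pass: [6, 30, 35, 17, 41, 40, 17, 42]


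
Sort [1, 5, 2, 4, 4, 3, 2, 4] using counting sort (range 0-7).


Count array: [0, 1, 2, 1, 3, 1, 0, 0]
Reconstruct: [1, 2, 2, 3, 4, 4, 4, 5]


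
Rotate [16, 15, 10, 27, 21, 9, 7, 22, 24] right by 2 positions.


Right rotate by 2: [22, 24, 16, 15, 10, 27, 21, 9, 7]


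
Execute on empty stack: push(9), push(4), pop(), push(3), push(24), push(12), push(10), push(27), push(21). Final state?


push(9) -> [9]
push(4) -> [9, 4]
pop() returns 4 -> [9]
push(3) -> [9, 3]
push(24) -> [9, 3, 24]
push(12) -> [9, 3, 24, 12]
push(10) -> [9, 3, 24, 12, 10]
push(27) -> [9, 3, 24, 12, 10, 27]
push(21) -> [9, 3, 24, 12, 10, 27, 21]
Final stack (bottom to top): [9, 3, 24, 12, 10, 27, 21]


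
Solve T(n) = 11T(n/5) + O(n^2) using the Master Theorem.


a=11, b=5, c=2. log_5(11)=1.490 < c=2. Case 3: O(n^c) = O(n^2)
Complexity: O(n^2)


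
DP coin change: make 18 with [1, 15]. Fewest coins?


dp[0]=0; dp[i]=1+min(dp[i-c] for c in coins)
...dp[13]=13, dp[14]=14, dp[15]=1, dp[16]=2, dp[17]=3, dp[18]=4
Minimum coins for 18 = 4


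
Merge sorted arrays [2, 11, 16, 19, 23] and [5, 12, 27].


Compare heads, take smaller each step.
Merged: [2, 5, 11, 12, 16, 19, 23, 27]


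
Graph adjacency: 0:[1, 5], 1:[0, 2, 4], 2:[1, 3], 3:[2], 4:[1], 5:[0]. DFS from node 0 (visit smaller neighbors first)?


DFS stack-based: start with [0]
Visit order: [0, 1, 2, 3, 4, 5]


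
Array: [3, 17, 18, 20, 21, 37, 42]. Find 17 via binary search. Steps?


Search for 17:
[0,6] mid=3 arr[3]=20
[0,2] mid=1 arr[1]=17
Total: 2 comparisons


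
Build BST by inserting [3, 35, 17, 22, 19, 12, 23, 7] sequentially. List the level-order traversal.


Root = 3; build tree by BST insertion.
Level-Order traversal: [3, 35, 17, 12, 22, 7, 19, 23]


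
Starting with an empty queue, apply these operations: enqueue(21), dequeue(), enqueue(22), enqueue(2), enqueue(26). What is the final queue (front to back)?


enqueue(21) -> [21]
dequeue() returns 21 -> []
enqueue(22) -> [22]
enqueue(2) -> [22, 2]
enqueue(26) -> [22, 2, 26]
Final queue (front to back): [22, 2, 26]


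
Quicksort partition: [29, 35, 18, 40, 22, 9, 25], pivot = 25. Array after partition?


Elements <= 25 go left of pivot.
Result: [18, 22, 9, 25, 35, 29, 40], pivot at index 3


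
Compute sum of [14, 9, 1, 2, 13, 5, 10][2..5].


Prefix sums: [0, 14, 23, 24, 26, 39, 44, 54]
Sum[2..5] = prefix[6] - prefix[2] = 44 - 23 = 21


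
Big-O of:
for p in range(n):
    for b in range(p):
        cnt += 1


Per nesting level: O(n) * O(n) [triangular over p] = O(n^2)
Complexity: O(n^2)


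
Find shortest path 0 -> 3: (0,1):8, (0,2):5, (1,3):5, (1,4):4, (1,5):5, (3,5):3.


Dijkstra from 0:
Distances: {0: 0, 1: 8, 2: 5, 3: 13, 4: 12, 5: 13}
Shortest distance to 3 = 13, path = [0, 1, 3]


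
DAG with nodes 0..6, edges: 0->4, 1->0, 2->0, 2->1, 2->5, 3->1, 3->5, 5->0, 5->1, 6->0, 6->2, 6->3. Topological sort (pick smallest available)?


Kahn's algorithm, process smallest node first
Order: [6, 2, 3, 5, 1, 0, 4]


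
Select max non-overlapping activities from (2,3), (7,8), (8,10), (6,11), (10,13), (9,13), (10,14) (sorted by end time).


Greedy: pick earliest-ending, then skip overlaps.
Selected (4 activities): [(2, 3), (7, 8), (8, 10), (10, 13)]


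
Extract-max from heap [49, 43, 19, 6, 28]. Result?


Max = 49
Replace root with last, heapify down
Resulting heap: [43, 28, 19, 6]


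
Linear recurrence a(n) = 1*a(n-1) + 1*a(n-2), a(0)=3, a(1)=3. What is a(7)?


Build bottom-up:
...a(5)=24, a(6)=39, a(7)=1*39+1*24=63


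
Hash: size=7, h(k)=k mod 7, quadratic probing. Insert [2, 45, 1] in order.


Insertions: 2->slot 2; 45->slot 3; 1->slot 1
Table: [None, 1, 2, 45, None, None, None]


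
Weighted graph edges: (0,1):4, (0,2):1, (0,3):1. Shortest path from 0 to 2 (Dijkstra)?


Dijkstra from 0:
Distances: {0: 0, 1: 4, 2: 1, 3: 1}
Shortest distance to 2 = 1, path = [0, 2]


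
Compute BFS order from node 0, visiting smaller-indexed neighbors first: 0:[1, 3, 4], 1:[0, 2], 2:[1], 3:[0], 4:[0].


BFS queue: start with [0]
Visit order: [0, 1, 3, 4, 2]


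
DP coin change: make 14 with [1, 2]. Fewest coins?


dp[0]=0; dp[i]=1+min(dp[i-c] for c in coins)
...dp[9]=5, dp[10]=5, dp[11]=6, dp[12]=6, dp[13]=7, dp[14]=7
Minimum coins for 14 = 7


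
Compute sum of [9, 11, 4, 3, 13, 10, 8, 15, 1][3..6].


Prefix sums: [0, 9, 20, 24, 27, 40, 50, 58, 73, 74]
Sum[3..6] = prefix[7] - prefix[3] = 58 - 24 = 34


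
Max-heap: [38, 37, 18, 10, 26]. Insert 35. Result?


Append 35: [38, 37, 18, 10, 26, 35]
Bubble up: swap idx 5(35) with idx 2(18)
Result: [38, 37, 35, 10, 26, 18]


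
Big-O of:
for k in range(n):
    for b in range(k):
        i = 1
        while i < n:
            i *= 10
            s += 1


Per nesting level: O(n) * O(n) [triangular over k] * O(log n) = O(n^2 log n)
Complexity: O(n^2 log n)


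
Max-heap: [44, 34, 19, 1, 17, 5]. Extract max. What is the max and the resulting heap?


Max = 44
Replace root with last, heapify down
Resulting heap: [34, 17, 19, 1, 5]


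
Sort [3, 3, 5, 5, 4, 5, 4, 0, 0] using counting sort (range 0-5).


Count array: [2, 0, 0, 2, 2, 3]
Reconstruct: [0, 0, 3, 3, 4, 4, 5, 5, 5]


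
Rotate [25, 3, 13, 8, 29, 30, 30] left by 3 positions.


Left rotate by 3: [8, 29, 30, 30, 25, 3, 13]


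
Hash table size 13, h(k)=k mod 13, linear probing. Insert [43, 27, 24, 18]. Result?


Insertions: 43->slot 4; 27->slot 1; 24->slot 11; 18->slot 5
Table: [None, 27, None, None, 43, 18, None, None, None, None, None, 24, None]


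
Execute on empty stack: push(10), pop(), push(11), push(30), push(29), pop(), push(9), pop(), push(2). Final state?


push(10) -> [10]
pop() returns 10 -> []
push(11) -> [11]
push(30) -> [11, 30]
push(29) -> [11, 30, 29]
pop() returns 29 -> [11, 30]
push(9) -> [11, 30, 9]
pop() returns 9 -> [11, 30]
push(2) -> [11, 30, 2]
Final stack (bottom to top): [11, 30, 2]


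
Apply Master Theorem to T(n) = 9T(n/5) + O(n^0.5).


a=9, b=5, c=0.5. log_5(9)=1.365 > c=0.5. Case 1: O(n^log_b(a)) = O(n^1.365)
Complexity: O(n^1.365)


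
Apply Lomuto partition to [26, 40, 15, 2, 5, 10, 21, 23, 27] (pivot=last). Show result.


Elements <= 27 go left of pivot.
Result: [26, 15, 2, 5, 10, 21, 23, 27, 40], pivot at index 7


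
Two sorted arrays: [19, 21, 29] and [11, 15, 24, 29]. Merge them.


Compare heads, take smaller each step.
Merged: [11, 15, 19, 21, 24, 29, 29]


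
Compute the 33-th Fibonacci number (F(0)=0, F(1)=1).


F(n)=F(n-1)+F(n-2)
...F(31)=1346269, F(32)=2178309, F(33)=3524578


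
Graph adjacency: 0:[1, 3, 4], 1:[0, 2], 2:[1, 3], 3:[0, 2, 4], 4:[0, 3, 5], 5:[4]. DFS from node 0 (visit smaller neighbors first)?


DFS stack-based: start with [0]
Visit order: [0, 1, 2, 3, 4, 5]


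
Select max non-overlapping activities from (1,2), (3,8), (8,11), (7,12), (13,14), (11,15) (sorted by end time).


Greedy: pick earliest-ending, then skip overlaps.
Selected (4 activities): [(1, 2), (3, 8), (8, 11), (13, 14)]


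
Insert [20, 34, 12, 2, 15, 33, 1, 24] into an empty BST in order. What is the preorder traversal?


Root = 20; build tree by BST insertion.
Preorder traversal: [20, 12, 2, 1, 15, 34, 33, 24]


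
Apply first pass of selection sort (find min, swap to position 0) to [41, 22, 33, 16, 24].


After one pass: [16, 22, 33, 41, 24]


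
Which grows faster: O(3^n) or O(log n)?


logarithmic grows slower than exponential (base 3)
O(log n) is asymptotically smaller; O(3^n) grows faster


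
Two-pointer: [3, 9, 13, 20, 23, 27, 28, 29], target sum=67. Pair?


Two pointers: lo=0, hi=7
No pair sums to 67


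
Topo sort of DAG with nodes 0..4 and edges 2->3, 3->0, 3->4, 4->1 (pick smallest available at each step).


Kahn's algorithm, process smallest node first
Order: [2, 3, 0, 4, 1]


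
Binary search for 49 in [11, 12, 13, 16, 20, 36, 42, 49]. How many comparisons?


Search for 49:
[0,7] mid=3 arr[3]=16
[4,7] mid=5 arr[5]=36
[6,7] mid=6 arr[6]=42
[7,7] mid=7 arr[7]=49
Total: 4 comparisons


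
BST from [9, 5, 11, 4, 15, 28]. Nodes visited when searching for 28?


BST root = 9
Search for 28: compare at each node
Path: [9, 11, 15, 28]


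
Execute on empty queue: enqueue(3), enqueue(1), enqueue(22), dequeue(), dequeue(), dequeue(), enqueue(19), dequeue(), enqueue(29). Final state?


enqueue(3) -> [3]
enqueue(1) -> [3, 1]
enqueue(22) -> [3, 1, 22]
dequeue() returns 3 -> [1, 22]
dequeue() returns 1 -> [22]
dequeue() returns 22 -> []
enqueue(19) -> [19]
dequeue() returns 19 -> []
enqueue(29) -> [29]
Final queue (front to back): [29]


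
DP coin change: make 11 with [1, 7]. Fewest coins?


dp[0]=0; dp[i]=1+min(dp[i-c] for c in coins)
...dp[6]=6, dp[7]=1, dp[8]=2, dp[9]=3, dp[10]=4, dp[11]=5
Minimum coins for 11 = 5


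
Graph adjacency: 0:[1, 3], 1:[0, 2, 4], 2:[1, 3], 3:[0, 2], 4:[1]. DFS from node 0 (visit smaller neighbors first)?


DFS stack-based: start with [0]
Visit order: [0, 1, 2, 3, 4]


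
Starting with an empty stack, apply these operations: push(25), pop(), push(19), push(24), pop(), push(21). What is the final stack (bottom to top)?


push(25) -> [25]
pop() returns 25 -> []
push(19) -> [19]
push(24) -> [19, 24]
pop() returns 24 -> [19]
push(21) -> [19, 21]
Final stack (bottom to top): [19, 21]


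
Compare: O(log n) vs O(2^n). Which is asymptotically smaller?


logarithmic grows slower than exponential
O(log n) is asymptotically smaller; O(2^n) grows faster


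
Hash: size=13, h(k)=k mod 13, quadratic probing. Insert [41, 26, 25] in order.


Insertions: 41->slot 2; 26->slot 0; 25->slot 12
Table: [26, None, 41, None, None, None, None, None, None, None, None, None, 25]


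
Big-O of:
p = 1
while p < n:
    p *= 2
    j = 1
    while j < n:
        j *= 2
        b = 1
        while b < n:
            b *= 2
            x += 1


Per nesting level: O(log n) * O(log n) * O(log n) = O((log n)^3)
Complexity: O((log n)^3)


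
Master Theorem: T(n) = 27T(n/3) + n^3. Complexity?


a=27, b=3, c=3. log_3(27)=3 = c=3. Case 2: O(n^c log n) = O(n^3 log n)
Complexity: O(n^3 log n)


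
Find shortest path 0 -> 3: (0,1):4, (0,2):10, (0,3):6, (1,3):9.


Dijkstra from 0:
Distances: {0: 0, 1: 4, 2: 10, 3: 6}
Shortest distance to 3 = 6, path = [0, 3]


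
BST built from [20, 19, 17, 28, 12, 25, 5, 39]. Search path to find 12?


BST root = 20
Search for 12: compare at each node
Path: [20, 19, 17, 12]


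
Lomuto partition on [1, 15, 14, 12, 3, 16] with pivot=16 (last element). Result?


Elements <= 16 go left of pivot.
Result: [1, 15, 14, 12, 3, 16], pivot at index 5


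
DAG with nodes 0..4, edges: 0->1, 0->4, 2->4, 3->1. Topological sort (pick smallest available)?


Kahn's algorithm, process smallest node first
Order: [0, 2, 3, 1, 4]


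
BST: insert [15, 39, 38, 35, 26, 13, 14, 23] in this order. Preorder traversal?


Root = 15; build tree by BST insertion.
Preorder traversal: [15, 13, 14, 39, 38, 35, 26, 23]


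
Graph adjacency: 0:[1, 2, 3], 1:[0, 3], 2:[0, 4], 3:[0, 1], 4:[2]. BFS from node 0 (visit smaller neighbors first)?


BFS queue: start with [0]
Visit order: [0, 1, 2, 3, 4]


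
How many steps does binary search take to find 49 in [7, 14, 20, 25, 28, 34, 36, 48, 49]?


Search for 49:
[0,8] mid=4 arr[4]=28
[5,8] mid=6 arr[6]=36
[7,8] mid=7 arr[7]=48
[8,8] mid=8 arr[8]=49
Total: 4 comparisons


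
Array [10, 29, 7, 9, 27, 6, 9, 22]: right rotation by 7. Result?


Right rotate by 7: [29, 7, 9, 27, 6, 9, 22, 10]


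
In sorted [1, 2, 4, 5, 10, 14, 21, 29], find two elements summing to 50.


Two pointers: lo=0, hi=7
Found pair: (21, 29) summing to 50


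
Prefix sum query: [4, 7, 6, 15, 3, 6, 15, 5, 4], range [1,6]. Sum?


Prefix sums: [0, 4, 11, 17, 32, 35, 41, 56, 61, 65]
Sum[1..6] = prefix[7] - prefix[1] = 56 - 4 = 52


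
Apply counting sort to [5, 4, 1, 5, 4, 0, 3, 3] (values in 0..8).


Count array: [1, 1, 0, 2, 2, 2, 0, 0, 0]
Reconstruct: [0, 1, 3, 3, 4, 4, 5, 5]


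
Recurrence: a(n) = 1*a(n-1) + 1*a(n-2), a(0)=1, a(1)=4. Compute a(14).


Build bottom-up:
...a(12)=665, a(13)=1076, a(14)=1*1076+1*665=1741


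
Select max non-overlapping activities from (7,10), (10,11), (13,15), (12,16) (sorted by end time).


Greedy: pick earliest-ending, then skip overlaps.
Selected (3 activities): [(7, 10), (10, 11), (13, 15)]


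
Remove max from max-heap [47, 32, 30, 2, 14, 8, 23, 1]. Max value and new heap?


Max = 47
Replace root with last, heapify down
Resulting heap: [32, 14, 30, 2, 1, 8, 23]


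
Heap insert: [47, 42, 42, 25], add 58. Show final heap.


Append 58: [47, 42, 42, 25, 58]
Bubble up: swap idx 4(58) with idx 1(42); swap idx 1(58) with idx 0(47)
Result: [58, 47, 42, 25, 42]


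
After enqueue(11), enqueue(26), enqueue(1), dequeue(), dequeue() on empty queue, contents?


enqueue(11) -> [11]
enqueue(26) -> [11, 26]
enqueue(1) -> [11, 26, 1]
dequeue() returns 11 -> [26, 1]
dequeue() returns 26 -> [1]
Final queue (front to back): [1]


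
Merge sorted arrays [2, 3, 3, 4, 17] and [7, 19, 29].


Compare heads, take smaller each step.
Merged: [2, 3, 3, 4, 7, 17, 19, 29]


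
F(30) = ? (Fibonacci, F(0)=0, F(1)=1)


F(n)=F(n-1)+F(n-2)
...F(28)=317811, F(29)=514229, F(30)=832040


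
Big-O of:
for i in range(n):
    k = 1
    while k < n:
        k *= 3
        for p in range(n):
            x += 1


Per nesting level: O(n) * O(log n) * O(n) = O(n^2 log n)
Complexity: O(n^2 log n)


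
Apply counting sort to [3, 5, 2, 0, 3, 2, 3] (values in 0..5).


Count array: [1, 0, 2, 3, 0, 1]
Reconstruct: [0, 2, 2, 3, 3, 3, 5]


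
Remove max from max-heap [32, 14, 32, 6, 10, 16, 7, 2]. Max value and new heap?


Max = 32
Replace root with last, heapify down
Resulting heap: [32, 14, 16, 6, 10, 2, 7]


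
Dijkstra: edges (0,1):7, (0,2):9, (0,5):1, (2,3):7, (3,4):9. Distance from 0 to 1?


Dijkstra from 0:
Distances: {0: 0, 1: 7, 2: 9, 3: 16, 4: 25, 5: 1}
Shortest distance to 1 = 7, path = [0, 1]


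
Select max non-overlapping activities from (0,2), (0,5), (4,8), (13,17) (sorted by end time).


Greedy: pick earliest-ending, then skip overlaps.
Selected (3 activities): [(0, 2), (4, 8), (13, 17)]


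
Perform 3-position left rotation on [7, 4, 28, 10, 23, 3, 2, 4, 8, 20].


Left rotate by 3: [10, 23, 3, 2, 4, 8, 20, 7, 4, 28]


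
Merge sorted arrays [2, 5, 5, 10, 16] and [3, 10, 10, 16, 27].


Compare heads, take smaller each step.
Merged: [2, 3, 5, 5, 10, 10, 10, 16, 16, 27]


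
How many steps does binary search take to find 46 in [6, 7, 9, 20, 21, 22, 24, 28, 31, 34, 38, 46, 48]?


Search for 46:
[0,12] mid=6 arr[6]=24
[7,12] mid=9 arr[9]=34
[10,12] mid=11 arr[11]=46
Total: 3 comparisons


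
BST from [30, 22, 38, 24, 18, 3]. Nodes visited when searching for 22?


BST root = 30
Search for 22: compare at each node
Path: [30, 22]


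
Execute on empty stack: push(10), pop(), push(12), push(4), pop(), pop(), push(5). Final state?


push(10) -> [10]
pop() returns 10 -> []
push(12) -> [12]
push(4) -> [12, 4]
pop() returns 4 -> [12]
pop() returns 12 -> []
push(5) -> [5]
Final stack (bottom to top): [5]


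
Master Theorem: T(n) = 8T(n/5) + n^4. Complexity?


a=8, b=5, c=4. log_5(8)=1.292 < c=4. Case 3: O(n^c) = O(n^4)
Complexity: O(n^4)


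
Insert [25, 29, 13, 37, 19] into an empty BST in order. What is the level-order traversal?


Root = 25; build tree by BST insertion.
Level-Order traversal: [25, 13, 29, 19, 37]


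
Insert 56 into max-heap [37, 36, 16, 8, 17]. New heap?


Append 56: [37, 36, 16, 8, 17, 56]
Bubble up: swap idx 5(56) with idx 2(16); swap idx 2(56) with idx 0(37)
Result: [56, 36, 37, 8, 17, 16]


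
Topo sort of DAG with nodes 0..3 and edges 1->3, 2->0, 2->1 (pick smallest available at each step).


Kahn's algorithm, process smallest node first
Order: [2, 0, 1, 3]


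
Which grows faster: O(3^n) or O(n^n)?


exponential (base 3) grows slower than n^n
O(3^n) is asymptotically smaller; O(n^n) grows faster


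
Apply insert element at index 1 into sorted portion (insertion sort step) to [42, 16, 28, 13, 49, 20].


After one pass: [16, 42, 28, 13, 49, 20]


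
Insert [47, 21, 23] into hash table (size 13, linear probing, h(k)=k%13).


Insertions: 47->slot 8; 21->slot 9; 23->slot 10
Table: [None, None, None, None, None, None, None, None, 47, 21, 23, None, None]


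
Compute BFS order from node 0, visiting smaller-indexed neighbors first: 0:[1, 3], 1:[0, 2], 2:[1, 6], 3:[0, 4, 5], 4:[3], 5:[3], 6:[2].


BFS queue: start with [0]
Visit order: [0, 1, 3, 2, 4, 5, 6]


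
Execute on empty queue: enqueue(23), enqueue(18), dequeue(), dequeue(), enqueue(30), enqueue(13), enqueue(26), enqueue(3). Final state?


enqueue(23) -> [23]
enqueue(18) -> [23, 18]
dequeue() returns 23 -> [18]
dequeue() returns 18 -> []
enqueue(30) -> [30]
enqueue(13) -> [30, 13]
enqueue(26) -> [30, 13, 26]
enqueue(3) -> [30, 13, 26, 3]
Final queue (front to back): [30, 13, 26, 3]


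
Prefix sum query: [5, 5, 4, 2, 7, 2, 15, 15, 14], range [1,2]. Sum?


Prefix sums: [0, 5, 10, 14, 16, 23, 25, 40, 55, 69]
Sum[1..2] = prefix[3] - prefix[1] = 14 - 5 = 9


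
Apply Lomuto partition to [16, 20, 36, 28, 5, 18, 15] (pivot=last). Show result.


Elements <= 15 go left of pivot.
Result: [5, 15, 36, 28, 16, 18, 20], pivot at index 1


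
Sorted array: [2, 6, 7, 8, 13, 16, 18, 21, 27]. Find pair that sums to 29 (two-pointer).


Two pointers: lo=0, hi=8
Found pair: (2, 27) summing to 29


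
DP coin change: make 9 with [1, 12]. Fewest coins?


dp[0]=0; dp[i]=1+min(dp[i-c] for c in coins)
...dp[4]=4, dp[5]=5, dp[6]=6, dp[7]=7, dp[8]=8, dp[9]=9
Minimum coins for 9 = 9


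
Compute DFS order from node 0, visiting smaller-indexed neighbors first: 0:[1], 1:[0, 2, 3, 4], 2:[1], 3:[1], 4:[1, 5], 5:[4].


DFS stack-based: start with [0]
Visit order: [0, 1, 2, 3, 4, 5]


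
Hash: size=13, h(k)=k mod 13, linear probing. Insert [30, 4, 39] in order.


Insertions: 30->slot 4; 4->slot 5; 39->slot 0
Table: [39, None, None, None, 30, 4, None, None, None, None, None, None, None]


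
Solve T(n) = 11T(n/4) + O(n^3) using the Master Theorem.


a=11, b=4, c=3. log_4(11)=1.730 < c=3. Case 3: O(n^c) = O(n^3)
Complexity: O(n^3)


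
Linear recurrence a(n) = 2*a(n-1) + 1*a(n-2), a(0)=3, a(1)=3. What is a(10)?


Build bottom-up:
...a(8)=1731, a(9)=4179, a(10)=2*4179+1*1731=10089


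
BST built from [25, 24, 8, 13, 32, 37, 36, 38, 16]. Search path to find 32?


BST root = 25
Search for 32: compare at each node
Path: [25, 32]


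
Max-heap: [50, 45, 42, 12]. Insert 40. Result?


Append 40: [50, 45, 42, 12, 40]
Bubble up: no swaps needed
Result: [50, 45, 42, 12, 40]


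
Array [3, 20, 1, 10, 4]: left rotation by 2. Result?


Left rotate by 2: [1, 10, 4, 3, 20]


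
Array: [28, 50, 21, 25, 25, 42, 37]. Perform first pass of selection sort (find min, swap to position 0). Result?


After one pass: [21, 50, 28, 25, 25, 42, 37]


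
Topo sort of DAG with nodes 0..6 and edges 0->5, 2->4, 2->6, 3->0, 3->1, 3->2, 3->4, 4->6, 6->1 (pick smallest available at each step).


Kahn's algorithm, process smallest node first
Order: [3, 0, 2, 4, 5, 6, 1]


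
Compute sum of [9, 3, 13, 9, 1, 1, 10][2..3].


Prefix sums: [0, 9, 12, 25, 34, 35, 36, 46]
Sum[2..3] = prefix[4] - prefix[2] = 34 - 12 = 22


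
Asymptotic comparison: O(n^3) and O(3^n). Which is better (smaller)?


cubic grows slower than exponential (base 3)
O(n^3) is asymptotically smaller; O(3^n) grows faster


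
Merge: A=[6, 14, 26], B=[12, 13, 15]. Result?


Compare heads, take smaller each step.
Merged: [6, 12, 13, 14, 15, 26]


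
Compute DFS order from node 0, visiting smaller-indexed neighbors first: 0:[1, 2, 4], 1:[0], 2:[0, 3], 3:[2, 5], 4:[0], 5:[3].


DFS stack-based: start with [0]
Visit order: [0, 1, 2, 3, 5, 4]


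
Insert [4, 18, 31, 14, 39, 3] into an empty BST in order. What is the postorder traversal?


Root = 4; build tree by BST insertion.
Postorder traversal: [3, 14, 39, 31, 18, 4]


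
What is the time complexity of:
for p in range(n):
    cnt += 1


Per nesting level: O(n) = O(n)
Complexity: O(n)


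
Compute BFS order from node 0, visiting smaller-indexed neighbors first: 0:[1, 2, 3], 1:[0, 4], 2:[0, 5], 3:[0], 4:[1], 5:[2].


BFS queue: start with [0]
Visit order: [0, 1, 2, 3, 4, 5]


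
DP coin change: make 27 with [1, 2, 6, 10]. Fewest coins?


dp[0]=0; dp[i]=1+min(dp[i-c] for c in coins)
...dp[22]=3, dp[23]=4, dp[24]=4, dp[25]=5, dp[26]=3, dp[27]=4
Minimum coins for 27 = 4


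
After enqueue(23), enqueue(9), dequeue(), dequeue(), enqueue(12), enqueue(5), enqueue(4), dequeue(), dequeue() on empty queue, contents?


enqueue(23) -> [23]
enqueue(9) -> [23, 9]
dequeue() returns 23 -> [9]
dequeue() returns 9 -> []
enqueue(12) -> [12]
enqueue(5) -> [12, 5]
enqueue(4) -> [12, 5, 4]
dequeue() returns 12 -> [5, 4]
dequeue() returns 5 -> [4]
Final queue (front to back): [4]


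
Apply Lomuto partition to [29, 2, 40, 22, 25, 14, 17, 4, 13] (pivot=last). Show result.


Elements <= 13 go left of pivot.
Result: [2, 4, 13, 22, 25, 14, 17, 29, 40], pivot at index 2


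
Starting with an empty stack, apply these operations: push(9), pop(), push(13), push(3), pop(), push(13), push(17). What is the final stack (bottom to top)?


push(9) -> [9]
pop() returns 9 -> []
push(13) -> [13]
push(3) -> [13, 3]
pop() returns 3 -> [13]
push(13) -> [13, 13]
push(17) -> [13, 13, 17]
Final stack (bottom to top): [13, 13, 17]


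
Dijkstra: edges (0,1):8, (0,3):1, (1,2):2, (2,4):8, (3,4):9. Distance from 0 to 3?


Dijkstra from 0:
Distances: {0: 0, 1: 8, 2: 10, 3: 1, 4: 10}
Shortest distance to 3 = 1, path = [0, 3]


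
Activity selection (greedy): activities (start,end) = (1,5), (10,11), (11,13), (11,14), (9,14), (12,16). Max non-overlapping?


Greedy: pick earliest-ending, then skip overlaps.
Selected (3 activities): [(1, 5), (10, 11), (11, 13)]


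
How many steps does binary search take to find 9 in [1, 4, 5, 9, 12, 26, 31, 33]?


Search for 9:
[0,7] mid=3 arr[3]=9
Total: 1 comparisons


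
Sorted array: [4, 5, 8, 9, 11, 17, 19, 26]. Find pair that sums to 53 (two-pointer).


Two pointers: lo=0, hi=7
No pair sums to 53


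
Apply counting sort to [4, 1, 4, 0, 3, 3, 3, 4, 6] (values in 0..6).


Count array: [1, 1, 0, 3, 3, 0, 1]
Reconstruct: [0, 1, 3, 3, 3, 4, 4, 4, 6]


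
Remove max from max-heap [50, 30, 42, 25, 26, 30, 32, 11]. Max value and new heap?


Max = 50
Replace root with last, heapify down
Resulting heap: [42, 30, 32, 25, 26, 30, 11]


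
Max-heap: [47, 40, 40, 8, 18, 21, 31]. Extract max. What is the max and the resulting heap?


Max = 47
Replace root with last, heapify down
Resulting heap: [40, 31, 40, 8, 18, 21]


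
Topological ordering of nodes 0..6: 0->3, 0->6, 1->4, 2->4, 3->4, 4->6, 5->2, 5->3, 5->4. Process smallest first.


Kahn's algorithm, process smallest node first
Order: [0, 1, 5, 2, 3, 4, 6]


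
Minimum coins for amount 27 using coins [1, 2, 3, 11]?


dp[0]=0; dp[i]=1+min(dp[i-c] for c in coins)
...dp[22]=2, dp[23]=3, dp[24]=3, dp[25]=3, dp[26]=4, dp[27]=4
Minimum coins for 27 = 4


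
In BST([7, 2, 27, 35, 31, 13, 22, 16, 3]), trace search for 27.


BST root = 7
Search for 27: compare at each node
Path: [7, 27]


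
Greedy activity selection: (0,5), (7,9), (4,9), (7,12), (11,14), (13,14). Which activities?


Greedy: pick earliest-ending, then skip overlaps.
Selected (3 activities): [(0, 5), (7, 9), (11, 14)]


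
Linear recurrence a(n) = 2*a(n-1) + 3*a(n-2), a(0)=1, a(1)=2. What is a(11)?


Build bottom-up:
...a(9)=14762, a(10)=44287, a(11)=2*44287+3*14762=132860


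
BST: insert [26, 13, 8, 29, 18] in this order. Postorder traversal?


Root = 26; build tree by BST insertion.
Postorder traversal: [8, 18, 13, 29, 26]


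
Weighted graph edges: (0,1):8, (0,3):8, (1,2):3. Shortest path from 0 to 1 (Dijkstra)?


Dijkstra from 0:
Distances: {0: 0, 1: 8, 2: 11, 3: 8}
Shortest distance to 1 = 8, path = [0, 1]


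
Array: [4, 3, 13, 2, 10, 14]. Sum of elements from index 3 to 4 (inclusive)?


Prefix sums: [0, 4, 7, 20, 22, 32, 46]
Sum[3..4] = prefix[5] - prefix[3] = 32 - 20 = 12


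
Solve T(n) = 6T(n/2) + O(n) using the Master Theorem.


a=6, b=2, c=1. log_2(6)=2.585 > c=1. Case 1: O(n^log_b(a)) = O(n^2.585)
Complexity: O(n^2.585)


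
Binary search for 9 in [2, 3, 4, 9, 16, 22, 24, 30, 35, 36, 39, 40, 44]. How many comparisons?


Search for 9:
[0,12] mid=6 arr[6]=24
[0,5] mid=2 arr[2]=4
[3,5] mid=4 arr[4]=16
[3,3] mid=3 arr[3]=9
Total: 4 comparisons


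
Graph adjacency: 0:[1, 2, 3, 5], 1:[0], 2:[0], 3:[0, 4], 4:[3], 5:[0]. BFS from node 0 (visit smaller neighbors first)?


BFS queue: start with [0]
Visit order: [0, 1, 2, 3, 5, 4]


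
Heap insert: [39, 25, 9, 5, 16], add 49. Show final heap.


Append 49: [39, 25, 9, 5, 16, 49]
Bubble up: swap idx 5(49) with idx 2(9); swap idx 2(49) with idx 0(39)
Result: [49, 25, 39, 5, 16, 9]


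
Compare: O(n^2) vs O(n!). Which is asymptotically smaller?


quadratic grows slower than factorial
O(n^2) is asymptotically smaller; O(n!) grows faster


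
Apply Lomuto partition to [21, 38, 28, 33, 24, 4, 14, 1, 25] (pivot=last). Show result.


Elements <= 25 go left of pivot.
Result: [21, 24, 4, 14, 1, 25, 33, 38, 28], pivot at index 5


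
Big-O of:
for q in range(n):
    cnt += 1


Per nesting level: O(n) = O(n)
Complexity: O(n)


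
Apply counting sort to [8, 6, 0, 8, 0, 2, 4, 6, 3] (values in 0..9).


Count array: [2, 0, 1, 1, 1, 0, 2, 0, 2, 0]
Reconstruct: [0, 0, 2, 3, 4, 6, 6, 8, 8]


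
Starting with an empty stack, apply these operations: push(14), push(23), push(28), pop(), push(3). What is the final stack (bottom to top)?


push(14) -> [14]
push(23) -> [14, 23]
push(28) -> [14, 23, 28]
pop() returns 28 -> [14, 23]
push(3) -> [14, 23, 3]
Final stack (bottom to top): [14, 23, 3]


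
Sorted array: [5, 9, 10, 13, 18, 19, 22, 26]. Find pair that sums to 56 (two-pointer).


Two pointers: lo=0, hi=7
No pair sums to 56


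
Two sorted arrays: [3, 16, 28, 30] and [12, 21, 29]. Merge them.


Compare heads, take smaller each step.
Merged: [3, 12, 16, 21, 28, 29, 30]


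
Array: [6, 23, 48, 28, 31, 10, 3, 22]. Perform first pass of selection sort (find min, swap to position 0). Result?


After one pass: [3, 23, 48, 28, 31, 10, 6, 22]


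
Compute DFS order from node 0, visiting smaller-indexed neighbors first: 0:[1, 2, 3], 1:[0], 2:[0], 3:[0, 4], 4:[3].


DFS stack-based: start with [0]
Visit order: [0, 1, 2, 3, 4]


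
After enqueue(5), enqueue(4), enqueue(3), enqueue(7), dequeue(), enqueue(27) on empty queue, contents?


enqueue(5) -> [5]
enqueue(4) -> [5, 4]
enqueue(3) -> [5, 4, 3]
enqueue(7) -> [5, 4, 3, 7]
dequeue() returns 5 -> [4, 3, 7]
enqueue(27) -> [4, 3, 7, 27]
Final queue (front to back): [4, 3, 7, 27]


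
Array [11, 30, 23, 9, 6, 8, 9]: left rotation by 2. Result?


Left rotate by 2: [23, 9, 6, 8, 9, 11, 30]


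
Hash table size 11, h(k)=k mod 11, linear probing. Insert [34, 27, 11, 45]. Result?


Insertions: 34->slot 1; 27->slot 5; 11->slot 0; 45->slot 2
Table: [11, 34, 45, None, None, 27, None, None, None, None, None]


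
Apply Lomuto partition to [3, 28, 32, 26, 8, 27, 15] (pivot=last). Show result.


Elements <= 15 go left of pivot.
Result: [3, 8, 15, 26, 28, 27, 32], pivot at index 2


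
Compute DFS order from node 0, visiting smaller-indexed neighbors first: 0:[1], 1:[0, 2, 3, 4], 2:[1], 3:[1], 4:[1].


DFS stack-based: start with [0]
Visit order: [0, 1, 2, 3, 4]


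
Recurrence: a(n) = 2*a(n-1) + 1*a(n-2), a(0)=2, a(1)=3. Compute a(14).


Build bottom-up:
...a(12)=53062, a(13)=128103, a(14)=2*128103+1*53062=309268


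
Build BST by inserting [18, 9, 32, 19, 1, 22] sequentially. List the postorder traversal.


Root = 18; build tree by BST insertion.
Postorder traversal: [1, 9, 22, 19, 32, 18]


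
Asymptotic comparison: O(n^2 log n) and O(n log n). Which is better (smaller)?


linearithmic grows slower than n^2 log n
O(n log n) is asymptotically smaller; O(n^2 log n) grows faster


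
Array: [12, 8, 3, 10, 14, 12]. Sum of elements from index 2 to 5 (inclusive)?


Prefix sums: [0, 12, 20, 23, 33, 47, 59]
Sum[2..5] = prefix[6] - prefix[2] = 59 - 20 = 39


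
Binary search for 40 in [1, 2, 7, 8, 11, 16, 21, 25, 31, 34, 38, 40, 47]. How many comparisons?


Search for 40:
[0,12] mid=6 arr[6]=21
[7,12] mid=9 arr[9]=34
[10,12] mid=11 arr[11]=40
Total: 3 comparisons


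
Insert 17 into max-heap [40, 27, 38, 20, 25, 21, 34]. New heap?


Append 17: [40, 27, 38, 20, 25, 21, 34, 17]
Bubble up: no swaps needed
Result: [40, 27, 38, 20, 25, 21, 34, 17]


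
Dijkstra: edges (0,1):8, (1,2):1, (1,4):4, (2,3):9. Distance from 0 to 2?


Dijkstra from 0:
Distances: {0: 0, 1: 8, 2: 9, 3: 18, 4: 12}
Shortest distance to 2 = 9, path = [0, 1, 2]


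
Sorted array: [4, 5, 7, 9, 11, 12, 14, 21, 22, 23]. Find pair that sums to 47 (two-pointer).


Two pointers: lo=0, hi=9
No pair sums to 47


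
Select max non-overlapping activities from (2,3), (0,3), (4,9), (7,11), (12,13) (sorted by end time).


Greedy: pick earliest-ending, then skip overlaps.
Selected (3 activities): [(2, 3), (4, 9), (12, 13)]


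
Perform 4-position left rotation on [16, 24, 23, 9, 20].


Left rotate by 4: [20, 16, 24, 23, 9]


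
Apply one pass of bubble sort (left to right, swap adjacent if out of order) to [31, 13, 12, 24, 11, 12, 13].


After one pass: [13, 12, 24, 11, 12, 13, 31]


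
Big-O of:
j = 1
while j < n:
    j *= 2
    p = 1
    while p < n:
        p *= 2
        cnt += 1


Per nesting level: O(log n) * O(log n) = O((log n)^2)
Complexity: O((log n)^2)


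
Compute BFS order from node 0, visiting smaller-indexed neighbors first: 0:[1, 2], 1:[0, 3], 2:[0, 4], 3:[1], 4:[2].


BFS queue: start with [0]
Visit order: [0, 1, 2, 3, 4]


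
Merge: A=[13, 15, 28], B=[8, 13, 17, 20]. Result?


Compare heads, take smaller each step.
Merged: [8, 13, 13, 15, 17, 20, 28]


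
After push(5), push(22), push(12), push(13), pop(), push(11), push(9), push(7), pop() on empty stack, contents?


push(5) -> [5]
push(22) -> [5, 22]
push(12) -> [5, 22, 12]
push(13) -> [5, 22, 12, 13]
pop() returns 13 -> [5, 22, 12]
push(11) -> [5, 22, 12, 11]
push(9) -> [5, 22, 12, 11, 9]
push(7) -> [5, 22, 12, 11, 9, 7]
pop() returns 7 -> [5, 22, 12, 11, 9]
Final stack (bottom to top): [5, 22, 12, 11, 9]


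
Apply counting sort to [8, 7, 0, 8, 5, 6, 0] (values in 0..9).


Count array: [2, 0, 0, 0, 0, 1, 1, 1, 2, 0]
Reconstruct: [0, 0, 5, 6, 7, 8, 8]


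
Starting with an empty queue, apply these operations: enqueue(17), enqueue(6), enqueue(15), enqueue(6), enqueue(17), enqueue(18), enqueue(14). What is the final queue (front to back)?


enqueue(17) -> [17]
enqueue(6) -> [17, 6]
enqueue(15) -> [17, 6, 15]
enqueue(6) -> [17, 6, 15, 6]
enqueue(17) -> [17, 6, 15, 6, 17]
enqueue(18) -> [17, 6, 15, 6, 17, 18]
enqueue(14) -> [17, 6, 15, 6, 17, 18, 14]
Final queue (front to back): [17, 6, 15, 6, 17, 18, 14]
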